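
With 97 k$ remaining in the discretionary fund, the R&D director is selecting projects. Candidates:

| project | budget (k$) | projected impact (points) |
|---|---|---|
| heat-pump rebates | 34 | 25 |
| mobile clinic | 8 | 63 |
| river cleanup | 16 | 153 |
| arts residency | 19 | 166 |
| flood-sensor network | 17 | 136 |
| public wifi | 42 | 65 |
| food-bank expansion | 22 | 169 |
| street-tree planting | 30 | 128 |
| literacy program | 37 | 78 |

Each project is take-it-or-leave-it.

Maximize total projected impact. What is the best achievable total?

687

Density check — river cleanup 9.56, arts residency 8.74, flood-sensor network 8.00 are the best per k$.
Taking mobile clinic + river cleanup + arts residency + flood-sensor network + food-bank expansion: 82 k$ used, 687 in projected impact.
No other feasible combination exceeds 687.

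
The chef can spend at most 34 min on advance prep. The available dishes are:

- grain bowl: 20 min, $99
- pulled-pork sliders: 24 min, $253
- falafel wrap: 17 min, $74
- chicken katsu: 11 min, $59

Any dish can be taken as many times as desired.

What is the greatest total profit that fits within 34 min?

The ratio ordering already packs tightly: pulled-pork sliders, 24 min, 253.
Nothing else within 34 min beats 253.

253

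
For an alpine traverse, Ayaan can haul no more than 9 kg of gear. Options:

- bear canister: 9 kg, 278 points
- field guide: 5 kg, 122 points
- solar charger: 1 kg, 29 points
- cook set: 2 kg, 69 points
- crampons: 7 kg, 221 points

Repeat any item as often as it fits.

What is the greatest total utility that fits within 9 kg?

Ranking by ratio (utility/kg): cook set 34.50, crampons 31.57, bear canister 30.89.
The ratio ordering already packs tightly: solar charger + 4×cook set, 9 kg, 305.
That's the maximum — no swap from here does better than 305.

305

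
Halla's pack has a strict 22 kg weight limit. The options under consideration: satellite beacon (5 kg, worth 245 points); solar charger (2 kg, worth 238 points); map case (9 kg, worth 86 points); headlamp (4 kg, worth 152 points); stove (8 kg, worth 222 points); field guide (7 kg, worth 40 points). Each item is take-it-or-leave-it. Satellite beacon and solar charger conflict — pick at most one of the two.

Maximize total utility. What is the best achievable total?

Density check — solar charger 119.00, satellite beacon 49.00, headlamp 38.00, stove 27.75 are the best per kg.
Solar charger + headlamp + stove + field guide uses 21 of the 22 kg and totals 652.

652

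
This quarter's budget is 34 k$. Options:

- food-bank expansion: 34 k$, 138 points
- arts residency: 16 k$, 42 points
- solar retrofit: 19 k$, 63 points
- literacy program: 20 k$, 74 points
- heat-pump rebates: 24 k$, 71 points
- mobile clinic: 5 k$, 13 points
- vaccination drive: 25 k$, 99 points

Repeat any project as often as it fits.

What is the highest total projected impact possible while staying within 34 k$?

138

Taking food-bank expansion: 34 k$ used, 138 in projected impact.
No other feasible combination exceeds 138.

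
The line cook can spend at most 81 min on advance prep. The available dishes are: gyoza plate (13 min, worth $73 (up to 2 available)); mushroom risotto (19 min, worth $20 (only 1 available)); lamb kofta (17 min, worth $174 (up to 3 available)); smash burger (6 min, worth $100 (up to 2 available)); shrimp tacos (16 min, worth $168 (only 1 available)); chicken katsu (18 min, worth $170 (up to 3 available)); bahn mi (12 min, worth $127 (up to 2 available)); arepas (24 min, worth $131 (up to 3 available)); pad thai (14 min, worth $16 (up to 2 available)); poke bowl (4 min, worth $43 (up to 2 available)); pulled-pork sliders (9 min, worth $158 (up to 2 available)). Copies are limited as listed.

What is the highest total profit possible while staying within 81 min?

Taking the top-ratio dishes first gives 2×smash burger + shrimp tacos + 2×bahn mi + 2×poke bowl + 2×pulled-pork sliders for 1024 (78 min).
Replace shrimp tacos and 2×bahn mi and 2×poke bowl with 3×lamb kofta: the trade gains 14 net, giving 1038 at 81 min.

1038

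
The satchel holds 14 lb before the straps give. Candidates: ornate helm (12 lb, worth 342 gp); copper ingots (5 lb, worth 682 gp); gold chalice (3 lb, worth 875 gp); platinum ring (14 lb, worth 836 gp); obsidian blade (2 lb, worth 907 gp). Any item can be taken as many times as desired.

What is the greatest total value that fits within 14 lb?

By value per lb: obsidian blade 453.50, gold chalice 291.67, copper ingots 136.40 lead.
Taking 7×obsidian blade: 14 lb used, 6349 in value.
No other feasible combination exceeds 6349.

6349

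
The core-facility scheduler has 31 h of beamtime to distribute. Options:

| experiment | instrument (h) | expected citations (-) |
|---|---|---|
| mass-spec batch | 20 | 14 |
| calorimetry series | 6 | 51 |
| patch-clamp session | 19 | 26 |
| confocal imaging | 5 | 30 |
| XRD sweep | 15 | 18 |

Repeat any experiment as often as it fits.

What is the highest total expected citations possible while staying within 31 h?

Ranking by ratio (expected citations/h): calorimetry series 8.50, confocal imaging 6.00, patch-clamp session 1.37, XRD sweep 1.20.
Best packing: 5×calorimetry series — 30 h, 255 total.
Nothing else within 31 h beats 255.

255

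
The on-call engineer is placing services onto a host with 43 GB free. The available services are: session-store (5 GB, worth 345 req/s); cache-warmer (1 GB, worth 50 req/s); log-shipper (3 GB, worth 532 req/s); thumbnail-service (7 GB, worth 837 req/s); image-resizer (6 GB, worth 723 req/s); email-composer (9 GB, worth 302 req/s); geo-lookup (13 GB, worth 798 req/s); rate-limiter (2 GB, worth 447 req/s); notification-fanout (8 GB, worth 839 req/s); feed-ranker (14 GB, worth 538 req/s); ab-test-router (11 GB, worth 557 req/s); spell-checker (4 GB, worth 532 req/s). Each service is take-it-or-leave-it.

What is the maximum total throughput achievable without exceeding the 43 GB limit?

Ranking by ratio (throughput/GB): rate-limiter 223.50, log-shipper 177.33, spell-checker 133.00.
Greedy by ratio would take session-store + cache-warmer + log-shipper + thumbnail-service + image-resizer + rate-limiter + notification-fanout + spell-checker: 36 GB used, total 4305.
The 6 GB tied up in session-store and cache-warmer is better spent on geo-lookup — total rises to 4708 (43 GB).
That's the maximum — no swap from here does better than 4708.

4708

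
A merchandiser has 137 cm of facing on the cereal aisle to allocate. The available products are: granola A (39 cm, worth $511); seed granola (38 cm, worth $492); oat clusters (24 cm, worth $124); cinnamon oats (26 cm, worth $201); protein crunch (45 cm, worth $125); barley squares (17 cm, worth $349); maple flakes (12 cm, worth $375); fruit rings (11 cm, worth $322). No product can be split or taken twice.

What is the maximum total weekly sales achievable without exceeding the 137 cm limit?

2049

By weekly sales per cm: maple flakes 31.25, fruit rings 29.27, barley squares 20.53, granola A 13.10 lead.
Best packing: granola A + seed granola + barley squares + maple flakes + fruit rings — 117 cm, 2049 total.
Runner-up granola A + seed granola + cinnamon oats + barley squares + maple flakes tops out at 1928.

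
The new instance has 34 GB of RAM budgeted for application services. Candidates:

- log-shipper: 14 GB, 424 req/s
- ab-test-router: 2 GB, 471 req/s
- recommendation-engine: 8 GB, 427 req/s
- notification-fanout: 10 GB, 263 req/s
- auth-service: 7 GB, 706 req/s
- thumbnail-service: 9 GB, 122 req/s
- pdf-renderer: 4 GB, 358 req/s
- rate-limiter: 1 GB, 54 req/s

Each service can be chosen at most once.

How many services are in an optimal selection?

Optimal total is 2279.
One optimal bundle: ab-test-router + recommendation-engine + notification-fanout + auth-service + pdf-renderer + rate-limiter (32 GB).
Every optimal selection uses 6 services.

6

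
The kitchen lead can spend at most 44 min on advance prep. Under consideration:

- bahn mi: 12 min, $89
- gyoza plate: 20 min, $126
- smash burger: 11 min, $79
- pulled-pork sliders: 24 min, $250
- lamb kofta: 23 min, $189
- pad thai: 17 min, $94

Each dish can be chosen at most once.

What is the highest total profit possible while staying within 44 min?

376

Density check — pulled-pork sliders 10.42, lamb kofta 8.22, bahn mi 7.42 are the best per min.
A density-first pass picks bahn mi + pulled-pork sliders — 339 at 36 min.
Replace bahn mi with gyoza plate: the trade gains 37 net, giving 376 at 44 min.
Nothing else within 44 min beats 376.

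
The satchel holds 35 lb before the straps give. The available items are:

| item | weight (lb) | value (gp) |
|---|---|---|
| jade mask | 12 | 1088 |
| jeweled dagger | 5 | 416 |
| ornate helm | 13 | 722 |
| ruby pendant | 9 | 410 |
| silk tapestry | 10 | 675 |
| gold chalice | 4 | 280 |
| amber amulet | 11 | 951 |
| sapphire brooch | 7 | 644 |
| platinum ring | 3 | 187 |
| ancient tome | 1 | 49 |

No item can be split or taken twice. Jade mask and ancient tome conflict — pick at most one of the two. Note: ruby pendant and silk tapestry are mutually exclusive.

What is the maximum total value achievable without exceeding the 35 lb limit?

Best packing: jade mask + jeweled dagger + amber amulet + sapphire brooch — 35 lb, 3099 total.

3099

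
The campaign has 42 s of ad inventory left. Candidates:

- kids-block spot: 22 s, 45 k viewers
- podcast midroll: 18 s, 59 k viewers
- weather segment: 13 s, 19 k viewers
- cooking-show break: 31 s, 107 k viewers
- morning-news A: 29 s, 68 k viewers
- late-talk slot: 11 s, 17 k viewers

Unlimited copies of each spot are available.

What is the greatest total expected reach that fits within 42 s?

124

Cooking-show break + late-talk slot uses 42 of the 42 s and totals 124.
That's the maximum — no swap from here does better than 124.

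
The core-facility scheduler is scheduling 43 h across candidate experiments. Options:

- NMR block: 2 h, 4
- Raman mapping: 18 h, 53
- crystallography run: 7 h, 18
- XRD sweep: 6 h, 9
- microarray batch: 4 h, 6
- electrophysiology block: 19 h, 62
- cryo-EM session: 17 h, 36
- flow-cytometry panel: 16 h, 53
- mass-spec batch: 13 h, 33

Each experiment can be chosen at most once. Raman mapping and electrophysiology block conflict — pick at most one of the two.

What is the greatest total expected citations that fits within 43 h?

Crystallography run + electrophysiology block + flow-cytometry panel uses 42 of the 43 h and totals 133.
An exhaustive check of the 512 subsets confirms 133.

133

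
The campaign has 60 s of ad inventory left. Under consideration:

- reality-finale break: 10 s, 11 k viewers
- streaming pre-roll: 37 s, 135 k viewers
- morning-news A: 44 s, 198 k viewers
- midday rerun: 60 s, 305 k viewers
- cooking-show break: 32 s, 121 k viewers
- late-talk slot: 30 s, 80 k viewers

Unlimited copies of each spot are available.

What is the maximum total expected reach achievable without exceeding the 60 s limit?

The ratio ordering already packs tightly: midday rerun, 60 s, 305.
Every other selection either busts 60 s or fails to beat 305.

305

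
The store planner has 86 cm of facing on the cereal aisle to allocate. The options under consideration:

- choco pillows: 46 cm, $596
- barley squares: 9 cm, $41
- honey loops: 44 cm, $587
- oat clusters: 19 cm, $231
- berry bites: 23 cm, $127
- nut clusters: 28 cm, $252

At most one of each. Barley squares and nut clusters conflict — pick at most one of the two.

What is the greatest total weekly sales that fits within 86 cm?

The ratio ordering already packs tightly: honey loops + oat clusters + berry bites, 86 cm, 945.
Runner-up choco pillows + barley squares + oat clusters tops out at 868.

945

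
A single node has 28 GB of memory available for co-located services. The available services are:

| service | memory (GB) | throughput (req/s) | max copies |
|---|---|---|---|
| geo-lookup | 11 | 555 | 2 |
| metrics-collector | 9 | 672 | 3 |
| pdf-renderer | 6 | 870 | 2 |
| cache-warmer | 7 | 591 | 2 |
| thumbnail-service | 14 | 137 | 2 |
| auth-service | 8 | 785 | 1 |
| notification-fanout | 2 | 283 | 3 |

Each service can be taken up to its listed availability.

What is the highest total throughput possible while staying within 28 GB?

2×pdf-renderer + auth-service + 3×notification-fanout uses 26 of the 28 GB and totals 3374.

3374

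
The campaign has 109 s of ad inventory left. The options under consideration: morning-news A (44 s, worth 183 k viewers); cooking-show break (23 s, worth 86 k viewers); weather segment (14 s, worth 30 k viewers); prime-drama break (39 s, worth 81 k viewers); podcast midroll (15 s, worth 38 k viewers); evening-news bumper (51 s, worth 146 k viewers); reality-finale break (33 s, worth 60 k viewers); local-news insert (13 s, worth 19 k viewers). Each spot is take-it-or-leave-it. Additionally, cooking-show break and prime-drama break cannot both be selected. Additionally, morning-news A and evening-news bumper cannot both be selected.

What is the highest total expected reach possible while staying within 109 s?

The ratio ordering already packs tightly: morning-news A + cooking-show break + weather segment + podcast midroll + local-news insert, 109 s, 356.
The closest alternative, morning-news A + cooking-show break + weather segment + podcast midroll, reaches only 337.

356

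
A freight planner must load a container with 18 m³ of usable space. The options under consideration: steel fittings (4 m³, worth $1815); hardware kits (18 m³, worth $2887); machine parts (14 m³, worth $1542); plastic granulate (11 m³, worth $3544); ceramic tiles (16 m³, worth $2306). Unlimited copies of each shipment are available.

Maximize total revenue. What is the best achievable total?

7260

4×steel fittings uses 16 of the 18 m³ and totals 7260.
The spare 2 m³ is too small for any remaining shipment, and no exchange beats 7260.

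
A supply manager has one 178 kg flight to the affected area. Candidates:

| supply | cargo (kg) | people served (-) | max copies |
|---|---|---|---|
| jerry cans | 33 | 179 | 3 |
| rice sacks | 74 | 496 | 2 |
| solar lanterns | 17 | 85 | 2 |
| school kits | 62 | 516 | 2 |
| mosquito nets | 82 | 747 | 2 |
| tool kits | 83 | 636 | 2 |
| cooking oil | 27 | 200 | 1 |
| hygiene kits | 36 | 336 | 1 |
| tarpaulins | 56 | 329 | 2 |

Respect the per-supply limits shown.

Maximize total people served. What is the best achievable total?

1494

A density-first pass picks jerry cans + mosquito nets + cooking oil + hygiene kits — 1462 at 178 kg.
The 96 kg tied up in jerry cans and cooking oil and hygiene kits is better spent on mosquito nets — total rises to 1494 (164 kg).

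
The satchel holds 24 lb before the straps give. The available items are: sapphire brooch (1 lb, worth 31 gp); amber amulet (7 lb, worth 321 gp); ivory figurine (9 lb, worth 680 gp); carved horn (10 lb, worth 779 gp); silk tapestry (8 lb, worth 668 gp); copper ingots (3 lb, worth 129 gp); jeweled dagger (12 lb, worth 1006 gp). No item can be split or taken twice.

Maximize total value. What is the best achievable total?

1834

By value per lb: jeweled dagger 83.83, silk tapestry 83.50, carved horn 77.90 lead.
Sapphire brooch + silk tapestry + copper ingots + jeweled dagger uses 24 of the 24 lb and totals 1834.
Runner-up sapphire brooch + carved horn + jeweled dagger tops out at 1816.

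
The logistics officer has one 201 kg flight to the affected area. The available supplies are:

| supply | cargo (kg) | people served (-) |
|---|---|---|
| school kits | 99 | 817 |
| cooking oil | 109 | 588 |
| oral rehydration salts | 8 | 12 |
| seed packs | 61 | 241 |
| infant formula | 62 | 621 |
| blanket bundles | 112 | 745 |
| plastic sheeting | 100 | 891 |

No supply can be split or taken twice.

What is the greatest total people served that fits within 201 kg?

Density check — infant formula 10.02, plastic sheeting 8.91, school kits 8.25 are the best per kg.
Taking the top-ratio supplies first gives oral rehydration salts + infant formula + plastic sheeting for 1524 (170 kg).
The 70 kg tied up in oral rehydration salts and infant formula is better spent on school kits — total rises to 1708 (199 kg).

1708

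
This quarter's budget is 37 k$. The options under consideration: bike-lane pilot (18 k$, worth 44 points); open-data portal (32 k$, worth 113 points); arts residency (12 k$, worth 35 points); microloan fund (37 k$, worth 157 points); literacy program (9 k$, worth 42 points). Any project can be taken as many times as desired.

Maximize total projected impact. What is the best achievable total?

168

By projected impact per k$: literacy program 4.67, microloan fund 4.24, open-data portal 3.53 lead.
The ratio ordering already packs tightly: 4×literacy program, 36 k$, 168.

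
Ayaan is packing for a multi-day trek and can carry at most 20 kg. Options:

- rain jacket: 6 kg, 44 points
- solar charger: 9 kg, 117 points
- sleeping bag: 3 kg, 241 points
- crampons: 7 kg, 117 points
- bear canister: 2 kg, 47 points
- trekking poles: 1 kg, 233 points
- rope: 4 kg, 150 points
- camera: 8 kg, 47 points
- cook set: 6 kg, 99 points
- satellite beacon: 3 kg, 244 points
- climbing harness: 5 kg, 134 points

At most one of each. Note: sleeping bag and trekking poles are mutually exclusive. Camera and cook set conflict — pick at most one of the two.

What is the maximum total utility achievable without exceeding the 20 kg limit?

Density check — trekking poles 233.00, satellite beacon 81.33, sleeping bag 80.33 are the best per kg.
Taking crampons + trekking poles + rope + satellite beacon + climbing harness: 20 kg used, 878 in utility.

878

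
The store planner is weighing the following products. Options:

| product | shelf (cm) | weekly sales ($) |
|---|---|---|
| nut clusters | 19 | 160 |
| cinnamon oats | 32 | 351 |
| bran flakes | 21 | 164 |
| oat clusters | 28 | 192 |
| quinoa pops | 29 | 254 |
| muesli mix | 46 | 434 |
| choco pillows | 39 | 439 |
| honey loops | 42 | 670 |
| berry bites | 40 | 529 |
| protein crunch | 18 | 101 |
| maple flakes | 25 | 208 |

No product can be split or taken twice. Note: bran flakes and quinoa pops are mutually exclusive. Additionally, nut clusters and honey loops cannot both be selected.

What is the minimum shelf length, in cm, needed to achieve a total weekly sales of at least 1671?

135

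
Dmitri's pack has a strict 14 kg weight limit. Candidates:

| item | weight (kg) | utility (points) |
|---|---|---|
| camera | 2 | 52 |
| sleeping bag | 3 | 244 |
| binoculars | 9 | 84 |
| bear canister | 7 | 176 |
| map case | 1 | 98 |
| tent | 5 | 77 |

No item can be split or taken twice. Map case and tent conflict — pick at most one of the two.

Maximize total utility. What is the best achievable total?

By utility per kg: map case 98.00, sleeping bag 81.33, camera 26.00, bear canister 25.14 lead.
Camera + sleeping bag + bear canister + map case uses 13 of the 14 kg and totals 570.

570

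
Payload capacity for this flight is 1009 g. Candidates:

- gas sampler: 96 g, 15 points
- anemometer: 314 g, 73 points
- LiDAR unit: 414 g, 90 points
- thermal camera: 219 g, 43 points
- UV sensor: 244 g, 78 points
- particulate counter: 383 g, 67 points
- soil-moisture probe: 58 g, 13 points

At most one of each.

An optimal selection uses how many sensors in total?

Best achievable data value is 241.
For example anemometer + LiDAR unit + UV sensor achieves it, using 972 g.
Every optimal selection uses 3 sensors.

3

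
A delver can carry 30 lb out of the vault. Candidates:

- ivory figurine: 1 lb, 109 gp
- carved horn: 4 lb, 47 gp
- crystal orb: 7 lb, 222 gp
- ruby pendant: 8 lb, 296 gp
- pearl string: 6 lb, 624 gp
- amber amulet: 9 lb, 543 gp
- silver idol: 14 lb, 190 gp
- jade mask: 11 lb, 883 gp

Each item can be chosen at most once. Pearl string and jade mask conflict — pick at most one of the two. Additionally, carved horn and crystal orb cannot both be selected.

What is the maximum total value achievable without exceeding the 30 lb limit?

Ranking by ratio (value/lb): ivory figurine 109.00, pearl string 104.00, jade mask 80.27.
Taking ivory figurine + ruby pendant + amber amulet + jade mask: 29 lb used, 1831 in value.

1831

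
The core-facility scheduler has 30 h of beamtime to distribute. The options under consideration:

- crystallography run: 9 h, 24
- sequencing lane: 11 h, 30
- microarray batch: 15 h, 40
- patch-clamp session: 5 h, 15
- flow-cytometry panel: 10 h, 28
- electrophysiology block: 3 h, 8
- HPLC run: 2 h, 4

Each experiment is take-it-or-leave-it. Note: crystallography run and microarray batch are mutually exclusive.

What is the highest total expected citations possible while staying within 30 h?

83

Greedy by ratio would take sequencing lane + patch-clamp session + flow-cytometry panel + electrophysiology block: 29 h used, total 81.
Replace sequencing lane and electrophysiology block with microarray batch: the trade gains 2 net, giving 83 at 30 h.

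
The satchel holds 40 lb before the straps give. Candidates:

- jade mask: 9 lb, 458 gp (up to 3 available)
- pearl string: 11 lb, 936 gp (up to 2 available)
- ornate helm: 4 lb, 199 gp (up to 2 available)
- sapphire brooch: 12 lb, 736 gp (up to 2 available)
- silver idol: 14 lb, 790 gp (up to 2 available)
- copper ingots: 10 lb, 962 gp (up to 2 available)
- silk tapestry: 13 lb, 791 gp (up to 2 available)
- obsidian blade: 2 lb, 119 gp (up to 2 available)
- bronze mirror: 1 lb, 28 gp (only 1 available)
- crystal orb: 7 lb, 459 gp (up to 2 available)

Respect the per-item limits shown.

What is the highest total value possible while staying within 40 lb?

3438

Taking pearl string + 2×copper ingots + obsidian blade + crystal orb: 40 lb used, 3438 in value.
That's the maximum — no swap from here does better than 3438.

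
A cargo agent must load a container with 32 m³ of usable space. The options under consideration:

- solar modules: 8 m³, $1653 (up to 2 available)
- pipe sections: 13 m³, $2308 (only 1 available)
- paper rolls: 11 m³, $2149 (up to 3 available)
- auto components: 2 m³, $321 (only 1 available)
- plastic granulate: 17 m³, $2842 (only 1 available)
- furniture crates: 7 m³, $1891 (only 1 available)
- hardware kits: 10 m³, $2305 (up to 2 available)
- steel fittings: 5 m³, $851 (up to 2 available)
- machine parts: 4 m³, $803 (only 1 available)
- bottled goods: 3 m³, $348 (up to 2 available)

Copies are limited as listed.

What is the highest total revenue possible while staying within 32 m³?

7352

Filling by ratio: furniture crates + 2×hardware kits + machine parts for 7304, with 1 m³ left unused.
Replace machine parts with steel fittings: the trade gains 48 net, giving 7352 at 32 m³.
Every other selection either busts 32 m³ or exceeds an availability limit or fails to beat 7352.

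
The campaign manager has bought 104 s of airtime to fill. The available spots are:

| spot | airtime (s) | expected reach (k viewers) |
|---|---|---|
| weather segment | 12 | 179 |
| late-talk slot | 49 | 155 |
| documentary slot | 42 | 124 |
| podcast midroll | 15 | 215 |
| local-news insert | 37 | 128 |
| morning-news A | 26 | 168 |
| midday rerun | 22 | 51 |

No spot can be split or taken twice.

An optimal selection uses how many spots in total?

4

Best achievable expected reach is 717.
One optimal bundle: weather segment + late-talk slot + podcast midroll + morning-news A (102 s).
Every optimal selection uses 4 spots.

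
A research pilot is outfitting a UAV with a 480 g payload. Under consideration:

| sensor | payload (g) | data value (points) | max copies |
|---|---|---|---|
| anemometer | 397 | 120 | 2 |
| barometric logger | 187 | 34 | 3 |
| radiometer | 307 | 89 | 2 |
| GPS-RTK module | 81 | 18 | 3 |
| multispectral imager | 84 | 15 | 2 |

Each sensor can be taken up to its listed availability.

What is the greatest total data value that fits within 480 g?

Taking anemometer + GPS-RTK module: 478 g used, 138 in data value.
Every other selection either busts 480 g or exceeds an availability limit or fails to beat 138.

138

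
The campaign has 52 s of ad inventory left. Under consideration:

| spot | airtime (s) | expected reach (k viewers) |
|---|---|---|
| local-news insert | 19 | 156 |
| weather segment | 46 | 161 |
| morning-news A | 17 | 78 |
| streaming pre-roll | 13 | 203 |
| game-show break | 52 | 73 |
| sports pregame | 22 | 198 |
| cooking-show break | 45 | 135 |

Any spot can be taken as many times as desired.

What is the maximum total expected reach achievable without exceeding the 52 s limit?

Ranking by ratio (expected reach/s): streaming pre-roll 15.62, sports pregame 9.00, local-news insert 8.21, morning-news A 4.59.
4×streaming pre-roll uses 52 of the 52 s and totals 812.
No other feasible combination exceeds 812.

812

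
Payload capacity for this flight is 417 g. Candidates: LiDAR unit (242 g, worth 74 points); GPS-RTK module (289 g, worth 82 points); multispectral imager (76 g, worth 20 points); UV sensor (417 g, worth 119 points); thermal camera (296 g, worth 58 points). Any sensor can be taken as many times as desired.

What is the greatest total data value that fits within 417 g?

119

Ranking by ratio (data value/g): LiDAR unit 0.31, UV sensor 0.29, GPS-RTK module 0.28, multispectral imager 0.26.
Filling by ratio: LiDAR unit + 2×multispectral imager for 114, with 23 g left unused.
The 394 g tied up in LiDAR unit and 2×multispectral imager is better spent on UV sensor — total rises to 119 (417 g).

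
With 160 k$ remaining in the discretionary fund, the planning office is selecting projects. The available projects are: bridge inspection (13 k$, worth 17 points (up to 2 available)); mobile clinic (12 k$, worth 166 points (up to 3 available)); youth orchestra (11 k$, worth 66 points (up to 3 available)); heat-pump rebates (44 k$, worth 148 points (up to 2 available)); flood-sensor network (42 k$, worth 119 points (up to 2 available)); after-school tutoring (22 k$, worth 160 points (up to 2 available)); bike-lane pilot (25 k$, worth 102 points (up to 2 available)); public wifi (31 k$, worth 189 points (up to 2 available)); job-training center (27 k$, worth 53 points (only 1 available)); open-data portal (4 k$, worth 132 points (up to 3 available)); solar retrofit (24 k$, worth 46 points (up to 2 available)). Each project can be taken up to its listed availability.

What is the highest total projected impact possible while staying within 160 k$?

1601

A density-first pass picks 3×mobile clinic + 2×after-school tutoring + 2×public wifi + 3×open-data portal — 1592 at 154 k$.
Dropping public wifi frees 31 k$; slotting in 3×youth orchestra (33 k$) lifts the total to 1601 at 156 k$.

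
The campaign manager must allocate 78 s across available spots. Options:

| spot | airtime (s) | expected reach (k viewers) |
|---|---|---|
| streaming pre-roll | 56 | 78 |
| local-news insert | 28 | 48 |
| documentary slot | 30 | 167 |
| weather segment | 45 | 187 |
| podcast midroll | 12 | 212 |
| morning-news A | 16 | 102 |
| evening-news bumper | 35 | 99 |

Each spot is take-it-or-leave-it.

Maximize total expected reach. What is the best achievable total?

501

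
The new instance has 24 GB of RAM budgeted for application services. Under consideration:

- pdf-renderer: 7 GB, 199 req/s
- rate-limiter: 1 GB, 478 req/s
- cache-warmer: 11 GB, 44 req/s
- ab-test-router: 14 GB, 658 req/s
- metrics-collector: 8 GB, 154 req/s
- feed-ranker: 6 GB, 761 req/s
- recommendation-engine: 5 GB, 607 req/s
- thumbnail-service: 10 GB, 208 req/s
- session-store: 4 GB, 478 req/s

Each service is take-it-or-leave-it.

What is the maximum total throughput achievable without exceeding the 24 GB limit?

2523

The ratio ordering already packs tightly: pdf-renderer + rate-limiter + feed-ranker + recommendation-engine + session-store, 23 GB, 2523.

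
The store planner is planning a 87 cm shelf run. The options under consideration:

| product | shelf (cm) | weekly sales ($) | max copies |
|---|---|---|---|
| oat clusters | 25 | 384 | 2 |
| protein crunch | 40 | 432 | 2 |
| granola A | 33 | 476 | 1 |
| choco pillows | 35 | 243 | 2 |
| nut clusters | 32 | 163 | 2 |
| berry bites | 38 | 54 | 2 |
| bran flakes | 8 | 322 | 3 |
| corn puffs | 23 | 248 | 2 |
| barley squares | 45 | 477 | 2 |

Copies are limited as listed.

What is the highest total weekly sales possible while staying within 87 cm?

1826

Density check — bran flakes 40.25, oat clusters 15.36, granola A 14.42 are the best per cm.
Greedy by ratio would take 2×oat clusters + 3×bran flakes: 74 cm used, total 1734.
The 25 cm tied up in oat clusters is better spent on granola A — total rises to 1826 (82 cm).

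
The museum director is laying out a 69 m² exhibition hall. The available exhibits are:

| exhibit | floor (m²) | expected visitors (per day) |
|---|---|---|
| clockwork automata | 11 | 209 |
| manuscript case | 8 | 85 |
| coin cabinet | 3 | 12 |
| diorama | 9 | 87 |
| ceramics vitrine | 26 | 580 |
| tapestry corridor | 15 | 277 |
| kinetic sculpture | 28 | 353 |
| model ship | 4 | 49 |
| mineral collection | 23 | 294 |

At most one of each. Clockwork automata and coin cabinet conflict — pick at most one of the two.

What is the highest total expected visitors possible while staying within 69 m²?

Best packing: clockwork automata + manuscript case + diorama + ceramics vitrine + tapestry corridor — 69 m², 1238 total.
That's the maximum — no feasible swap from here does better than 1238.

1238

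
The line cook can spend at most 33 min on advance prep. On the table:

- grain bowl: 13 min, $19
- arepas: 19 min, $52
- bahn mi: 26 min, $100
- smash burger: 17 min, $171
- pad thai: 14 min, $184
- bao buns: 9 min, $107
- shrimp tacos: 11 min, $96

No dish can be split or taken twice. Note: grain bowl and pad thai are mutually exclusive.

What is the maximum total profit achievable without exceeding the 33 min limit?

Greedy by ratio would take pad thai + bao buns: 23 min used, total 291.
Replace bao buns with smash burger: the trade gains 64 net, giving 355 at 31 min.

355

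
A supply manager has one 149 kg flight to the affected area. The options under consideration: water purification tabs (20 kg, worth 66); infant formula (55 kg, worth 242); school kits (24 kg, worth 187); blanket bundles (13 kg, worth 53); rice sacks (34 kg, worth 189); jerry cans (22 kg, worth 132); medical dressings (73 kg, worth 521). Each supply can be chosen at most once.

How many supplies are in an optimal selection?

Optimal total is 950.
One optimal bundle: school kits + blanket bundles + rice sacks + medical dressings (144 kg).
All optima have 4 supplies.

4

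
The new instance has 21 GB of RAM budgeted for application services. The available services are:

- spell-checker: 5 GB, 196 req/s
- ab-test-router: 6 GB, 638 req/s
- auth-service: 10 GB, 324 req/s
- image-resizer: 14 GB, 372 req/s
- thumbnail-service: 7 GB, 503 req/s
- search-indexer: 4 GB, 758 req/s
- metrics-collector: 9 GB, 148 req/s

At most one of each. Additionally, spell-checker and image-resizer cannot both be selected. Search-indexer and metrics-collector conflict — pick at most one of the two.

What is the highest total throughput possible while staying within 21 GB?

1899

By throughput per GB: search-indexer 189.50, ab-test-router 106.33, thumbnail-service 71.86 lead.
Best packing: ab-test-router + thumbnail-service + search-indexer — 17 GB, 1899 total.
No other feasible combination exceeds 1899.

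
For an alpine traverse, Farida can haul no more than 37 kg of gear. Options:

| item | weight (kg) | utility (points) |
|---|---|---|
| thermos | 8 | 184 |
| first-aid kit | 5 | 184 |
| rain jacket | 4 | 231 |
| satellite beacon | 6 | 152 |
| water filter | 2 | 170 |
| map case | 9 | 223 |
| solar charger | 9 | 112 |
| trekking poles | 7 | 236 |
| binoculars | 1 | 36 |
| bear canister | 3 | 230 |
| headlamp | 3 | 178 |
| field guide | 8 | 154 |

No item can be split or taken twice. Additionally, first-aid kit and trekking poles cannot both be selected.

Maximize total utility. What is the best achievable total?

1488

By utility per kg: water filter 85.00, bear canister 76.67, headlamp 59.33 lead.
Best packing: thermos + rain jacket + water filter + map case + trekking poles + binoculars + bear canister + headlamp — 37 kg, 1488 total.
Next best is rain jacket + water filter + map case + trekking poles + binoculars + bear canister + headlamp + field guide at 1458 (37 kg) — short by 30.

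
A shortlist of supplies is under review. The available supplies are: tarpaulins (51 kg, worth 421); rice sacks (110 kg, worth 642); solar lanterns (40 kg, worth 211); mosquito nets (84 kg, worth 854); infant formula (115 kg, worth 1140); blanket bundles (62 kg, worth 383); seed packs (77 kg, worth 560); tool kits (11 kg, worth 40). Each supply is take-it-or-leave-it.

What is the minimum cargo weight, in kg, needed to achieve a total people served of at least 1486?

166

Look for the lowest-cargo combination reaching 1486.
tarpaulins + infant formula: 1561 people served at 166 kg.
Any bundle with less than 166 kg falls short of 1486.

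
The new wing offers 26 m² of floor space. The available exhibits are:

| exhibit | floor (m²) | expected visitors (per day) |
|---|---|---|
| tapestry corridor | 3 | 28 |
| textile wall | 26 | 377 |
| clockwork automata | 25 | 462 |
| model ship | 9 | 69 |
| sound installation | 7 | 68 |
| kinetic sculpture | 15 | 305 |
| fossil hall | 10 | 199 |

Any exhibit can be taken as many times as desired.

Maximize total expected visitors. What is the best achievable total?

Ranking by ratio (expected visitors/m²): kinetic sculpture 20.33, fossil hall 19.90, clockwork automata 18.48, textile wall 14.50.
Kinetic sculpture + fossil hall uses 25 of the 26 m² and totals 504.
The spare 1 m² is too small for any remaining exhibit, and no exchange beats 504.

504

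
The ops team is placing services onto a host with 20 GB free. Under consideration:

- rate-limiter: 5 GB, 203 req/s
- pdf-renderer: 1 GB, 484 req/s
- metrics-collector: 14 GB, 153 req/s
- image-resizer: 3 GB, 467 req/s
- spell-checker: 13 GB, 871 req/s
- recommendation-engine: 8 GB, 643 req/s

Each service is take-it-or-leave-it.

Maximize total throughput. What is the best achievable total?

1822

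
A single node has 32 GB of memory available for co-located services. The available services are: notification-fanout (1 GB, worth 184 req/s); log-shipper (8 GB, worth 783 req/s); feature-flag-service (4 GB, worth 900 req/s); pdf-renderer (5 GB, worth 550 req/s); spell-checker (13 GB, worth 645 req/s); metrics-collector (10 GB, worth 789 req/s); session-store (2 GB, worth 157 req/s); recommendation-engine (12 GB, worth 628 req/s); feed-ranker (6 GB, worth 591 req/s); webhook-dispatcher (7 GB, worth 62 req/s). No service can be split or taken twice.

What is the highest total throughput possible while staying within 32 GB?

3404

By throughput per GB: feature-flag-service 225.00, notification-fanout 184.00, pdf-renderer 110.00, feed-ranker 98.50 lead.
A density-first pass picks notification-fanout + log-shipper + feature-flag-service + pdf-renderer + session-store + feed-ranker — 3165 at 26 GB.
Dropping pdf-renderer frees 5 GB; slotting in metrics-collector (10 GB) lifts the total to 3404 at 31 GB.
The closest alternative, notification-fanout + log-shipper + feature-flag-service + pdf-renderer + metrics-collector + session-store, reaches only 3363.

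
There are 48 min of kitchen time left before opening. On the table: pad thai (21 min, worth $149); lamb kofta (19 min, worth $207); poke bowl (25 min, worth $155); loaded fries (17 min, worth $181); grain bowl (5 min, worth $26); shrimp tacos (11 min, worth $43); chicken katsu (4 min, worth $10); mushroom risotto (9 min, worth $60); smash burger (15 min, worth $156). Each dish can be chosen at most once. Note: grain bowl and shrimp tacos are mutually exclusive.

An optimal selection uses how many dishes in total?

4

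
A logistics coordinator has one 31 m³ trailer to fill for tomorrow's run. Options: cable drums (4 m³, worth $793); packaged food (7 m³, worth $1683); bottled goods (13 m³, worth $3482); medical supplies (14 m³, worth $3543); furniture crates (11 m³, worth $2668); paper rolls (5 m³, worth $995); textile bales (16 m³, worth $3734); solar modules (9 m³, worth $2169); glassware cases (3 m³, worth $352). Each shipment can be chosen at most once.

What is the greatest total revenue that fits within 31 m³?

By revenue per m³: bottled goods 267.85, medical supplies 253.07, furniture crates 242.55, solar modules 241.00 lead.
A density-first pass picks cable drums + bottled goods + medical supplies — 7818 at 31 m³.
Replace cable drums and medical supplies with packaged food + furniture crates: the trade gains 15 net, giving 7833 at 31 m³.
The closest alternative, cable drums + bottled goods + medical supplies, reaches only 7818.

7833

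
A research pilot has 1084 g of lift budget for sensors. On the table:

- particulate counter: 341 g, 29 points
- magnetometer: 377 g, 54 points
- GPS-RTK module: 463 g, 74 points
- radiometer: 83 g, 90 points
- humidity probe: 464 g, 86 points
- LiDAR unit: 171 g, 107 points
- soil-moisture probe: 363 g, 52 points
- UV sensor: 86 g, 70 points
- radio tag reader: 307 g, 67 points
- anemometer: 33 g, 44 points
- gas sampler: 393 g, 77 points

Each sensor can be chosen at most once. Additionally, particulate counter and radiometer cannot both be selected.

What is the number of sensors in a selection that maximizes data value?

The maximum data value within 1084 g is 455.
radiometer + LiDAR unit + UV sensor + radio tag reader + anemometer + gas sampler hits 455 at 1073 g.
Any selection reaching 455 contains exactly 6 sensors.

6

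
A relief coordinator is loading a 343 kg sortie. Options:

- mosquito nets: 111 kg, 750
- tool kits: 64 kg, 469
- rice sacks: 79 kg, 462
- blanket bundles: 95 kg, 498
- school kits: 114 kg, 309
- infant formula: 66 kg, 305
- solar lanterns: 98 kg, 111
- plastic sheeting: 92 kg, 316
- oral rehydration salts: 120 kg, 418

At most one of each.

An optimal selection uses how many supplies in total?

Optimal total is 2022.
For example mosquito nets + tool kits + blanket bundles + infant formula achieves it, using 336 kg.
Every optimal selection uses 4 supplies.

4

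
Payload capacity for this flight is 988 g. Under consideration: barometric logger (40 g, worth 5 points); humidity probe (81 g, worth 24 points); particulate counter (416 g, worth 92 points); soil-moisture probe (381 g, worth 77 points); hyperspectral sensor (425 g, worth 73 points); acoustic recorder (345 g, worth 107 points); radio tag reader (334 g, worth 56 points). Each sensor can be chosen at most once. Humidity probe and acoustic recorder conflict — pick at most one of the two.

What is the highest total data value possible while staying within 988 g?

Barometric logger + particulate counter + acoustic recorder uses 801 of the 988 g and totals 204.
An exhaustive check of the 128 subsets confirms 204.

204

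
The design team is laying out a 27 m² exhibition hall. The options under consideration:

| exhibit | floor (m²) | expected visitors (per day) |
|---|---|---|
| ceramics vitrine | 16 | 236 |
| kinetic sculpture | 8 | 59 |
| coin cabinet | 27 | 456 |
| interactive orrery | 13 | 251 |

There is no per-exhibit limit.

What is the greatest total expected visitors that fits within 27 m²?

502

2×interactive orrery uses 26 of the 27 m² and totals 502.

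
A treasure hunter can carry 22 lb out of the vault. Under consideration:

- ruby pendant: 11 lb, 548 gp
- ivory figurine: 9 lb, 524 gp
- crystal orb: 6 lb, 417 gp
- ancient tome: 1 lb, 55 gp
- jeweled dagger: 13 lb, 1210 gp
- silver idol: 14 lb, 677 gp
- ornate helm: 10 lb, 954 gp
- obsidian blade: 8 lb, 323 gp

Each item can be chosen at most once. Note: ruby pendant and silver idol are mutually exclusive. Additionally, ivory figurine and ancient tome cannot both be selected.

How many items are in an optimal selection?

The maximum value within 22 lb is 1734.
ivory figurine + jeweled dagger hits 1734 at 22 lb.
Every optimal selection uses 2 items.

2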